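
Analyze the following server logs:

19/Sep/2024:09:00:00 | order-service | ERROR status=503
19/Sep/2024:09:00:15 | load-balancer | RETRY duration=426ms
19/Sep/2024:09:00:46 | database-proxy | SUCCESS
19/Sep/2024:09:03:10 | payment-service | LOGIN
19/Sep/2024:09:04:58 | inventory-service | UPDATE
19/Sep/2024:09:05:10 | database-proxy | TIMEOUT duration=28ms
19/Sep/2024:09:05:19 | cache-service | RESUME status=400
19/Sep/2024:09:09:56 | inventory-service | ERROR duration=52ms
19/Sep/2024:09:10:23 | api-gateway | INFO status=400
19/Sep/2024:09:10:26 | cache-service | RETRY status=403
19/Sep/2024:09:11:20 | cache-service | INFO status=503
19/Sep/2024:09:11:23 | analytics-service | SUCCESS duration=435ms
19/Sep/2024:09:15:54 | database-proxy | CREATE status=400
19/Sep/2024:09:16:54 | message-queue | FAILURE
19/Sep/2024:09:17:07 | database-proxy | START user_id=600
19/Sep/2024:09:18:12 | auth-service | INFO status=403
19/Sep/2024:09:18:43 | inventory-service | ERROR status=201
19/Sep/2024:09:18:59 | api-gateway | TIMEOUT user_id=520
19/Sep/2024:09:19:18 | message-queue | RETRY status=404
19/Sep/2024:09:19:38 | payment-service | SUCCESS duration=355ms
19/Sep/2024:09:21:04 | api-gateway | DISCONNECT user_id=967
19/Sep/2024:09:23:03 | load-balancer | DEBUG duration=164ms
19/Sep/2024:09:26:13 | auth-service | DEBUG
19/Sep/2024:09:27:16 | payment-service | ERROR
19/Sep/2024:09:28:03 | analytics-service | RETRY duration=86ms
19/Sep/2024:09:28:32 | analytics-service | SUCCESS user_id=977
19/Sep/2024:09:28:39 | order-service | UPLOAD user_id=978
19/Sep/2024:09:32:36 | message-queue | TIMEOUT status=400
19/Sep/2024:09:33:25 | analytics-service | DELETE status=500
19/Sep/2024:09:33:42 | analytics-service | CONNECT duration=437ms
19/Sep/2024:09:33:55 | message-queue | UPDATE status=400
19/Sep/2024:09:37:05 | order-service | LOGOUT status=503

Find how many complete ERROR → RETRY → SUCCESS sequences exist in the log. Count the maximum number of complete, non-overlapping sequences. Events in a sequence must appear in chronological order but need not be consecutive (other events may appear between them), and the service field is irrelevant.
4

To count sequences:

1. Look for pattern: ERROR → RETRY → SUCCESS
2. Greedily scan the log in chronological order, matching each sequence element in turn (ignoring service)
3. Each time the full pattern completes, increment the count and restart matching from the next event
4. Complete non-overlapping sequences found: 4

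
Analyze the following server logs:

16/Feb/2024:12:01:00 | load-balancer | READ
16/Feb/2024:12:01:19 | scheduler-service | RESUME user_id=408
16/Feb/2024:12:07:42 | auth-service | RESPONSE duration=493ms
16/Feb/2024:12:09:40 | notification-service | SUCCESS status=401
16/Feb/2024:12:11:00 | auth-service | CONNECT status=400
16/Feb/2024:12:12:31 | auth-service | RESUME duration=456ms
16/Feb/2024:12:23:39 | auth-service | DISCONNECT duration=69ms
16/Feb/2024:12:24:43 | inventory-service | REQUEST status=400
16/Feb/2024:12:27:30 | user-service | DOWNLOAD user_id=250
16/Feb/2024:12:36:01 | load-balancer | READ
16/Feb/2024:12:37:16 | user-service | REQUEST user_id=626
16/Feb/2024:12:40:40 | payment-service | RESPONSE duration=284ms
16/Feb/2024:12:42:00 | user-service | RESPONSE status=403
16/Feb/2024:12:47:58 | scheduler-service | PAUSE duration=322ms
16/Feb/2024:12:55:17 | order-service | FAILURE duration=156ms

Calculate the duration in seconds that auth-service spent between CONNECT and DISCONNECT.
759

To calculate state duration:

1. Find CONNECT event for auth-service: 16/Feb/2024:12:11:00
2. Find DISCONNECT event for auth-service: 16/Feb/2024:12:23:39
3. Calculate duration: 16/Feb/2024:12:23:39 - 16/Feb/2024:12:11:00 = 759 seconds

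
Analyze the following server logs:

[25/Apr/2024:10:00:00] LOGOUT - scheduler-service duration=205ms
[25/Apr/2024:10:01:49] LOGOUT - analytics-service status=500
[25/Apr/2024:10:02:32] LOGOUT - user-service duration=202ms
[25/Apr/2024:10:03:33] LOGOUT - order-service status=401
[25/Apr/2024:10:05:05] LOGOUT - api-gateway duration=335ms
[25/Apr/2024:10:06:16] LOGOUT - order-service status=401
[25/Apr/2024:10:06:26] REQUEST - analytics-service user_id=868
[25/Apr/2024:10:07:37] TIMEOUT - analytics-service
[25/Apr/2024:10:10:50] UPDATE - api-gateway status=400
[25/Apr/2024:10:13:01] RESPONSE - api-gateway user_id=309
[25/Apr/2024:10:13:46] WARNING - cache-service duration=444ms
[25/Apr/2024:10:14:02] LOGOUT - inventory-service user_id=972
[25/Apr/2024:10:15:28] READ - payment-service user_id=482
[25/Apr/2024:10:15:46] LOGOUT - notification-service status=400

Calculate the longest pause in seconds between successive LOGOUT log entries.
466

To find the longest gap:

1. Extract all LOGOUT events in chronological order
2. Calculate time differences between consecutive events
3. Find the maximum difference
4. Longest gap: 466 seconds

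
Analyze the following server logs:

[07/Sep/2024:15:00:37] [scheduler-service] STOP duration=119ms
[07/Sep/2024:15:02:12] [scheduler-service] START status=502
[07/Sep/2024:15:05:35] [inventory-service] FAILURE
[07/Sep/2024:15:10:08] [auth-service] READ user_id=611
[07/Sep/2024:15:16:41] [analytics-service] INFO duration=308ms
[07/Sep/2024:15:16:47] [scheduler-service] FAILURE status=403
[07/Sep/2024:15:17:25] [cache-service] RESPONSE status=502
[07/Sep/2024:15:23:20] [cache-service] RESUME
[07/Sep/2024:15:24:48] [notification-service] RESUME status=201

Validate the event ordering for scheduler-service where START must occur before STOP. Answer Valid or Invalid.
Invalid

To validate ordering:

1. Required order: START → STOP
2. Rule: START must occur before STOP
3. Check actual order of events for scheduler-service
4. Result: Invalid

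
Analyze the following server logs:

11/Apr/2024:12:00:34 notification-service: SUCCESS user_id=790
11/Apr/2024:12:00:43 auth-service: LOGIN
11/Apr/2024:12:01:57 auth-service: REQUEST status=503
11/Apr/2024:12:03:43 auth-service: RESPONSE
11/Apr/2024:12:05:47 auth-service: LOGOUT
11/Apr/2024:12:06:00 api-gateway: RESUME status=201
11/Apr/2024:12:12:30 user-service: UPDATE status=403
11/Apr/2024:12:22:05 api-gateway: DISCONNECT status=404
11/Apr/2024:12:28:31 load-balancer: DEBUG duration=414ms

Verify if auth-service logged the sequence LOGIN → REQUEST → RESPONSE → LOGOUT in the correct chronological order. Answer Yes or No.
Yes

To verify sequence order:

1. Find all events in sequence LOGIN → REQUEST → RESPONSE → LOGOUT for auth-service
2. Extract their timestamps
3. Check if timestamps are in ascending order
4. Result: Yes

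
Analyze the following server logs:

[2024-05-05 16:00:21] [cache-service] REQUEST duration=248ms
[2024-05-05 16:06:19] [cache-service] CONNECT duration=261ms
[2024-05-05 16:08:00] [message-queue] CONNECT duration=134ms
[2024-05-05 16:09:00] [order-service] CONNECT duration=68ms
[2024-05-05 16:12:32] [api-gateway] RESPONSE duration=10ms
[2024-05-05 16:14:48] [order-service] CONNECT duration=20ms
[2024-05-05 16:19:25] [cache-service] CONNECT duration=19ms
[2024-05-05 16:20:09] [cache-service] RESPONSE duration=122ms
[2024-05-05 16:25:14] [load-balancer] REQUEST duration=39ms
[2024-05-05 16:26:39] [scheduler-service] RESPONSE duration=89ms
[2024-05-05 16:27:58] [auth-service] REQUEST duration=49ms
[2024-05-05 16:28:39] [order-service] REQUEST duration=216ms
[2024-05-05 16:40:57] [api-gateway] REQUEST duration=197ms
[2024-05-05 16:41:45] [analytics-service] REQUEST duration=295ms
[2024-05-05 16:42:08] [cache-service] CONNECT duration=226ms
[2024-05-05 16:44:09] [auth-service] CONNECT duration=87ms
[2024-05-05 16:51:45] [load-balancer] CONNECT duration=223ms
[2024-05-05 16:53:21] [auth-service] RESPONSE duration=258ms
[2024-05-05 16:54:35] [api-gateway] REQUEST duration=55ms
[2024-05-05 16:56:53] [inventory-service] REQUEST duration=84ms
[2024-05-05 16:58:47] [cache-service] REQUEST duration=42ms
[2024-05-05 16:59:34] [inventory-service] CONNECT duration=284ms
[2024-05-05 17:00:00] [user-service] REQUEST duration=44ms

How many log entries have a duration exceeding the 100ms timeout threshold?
11

To count timeouts:

1. Threshold: 100ms
2. Extract duration from each log entry
3. Count entries where duration > 100
4. Timeout count: 11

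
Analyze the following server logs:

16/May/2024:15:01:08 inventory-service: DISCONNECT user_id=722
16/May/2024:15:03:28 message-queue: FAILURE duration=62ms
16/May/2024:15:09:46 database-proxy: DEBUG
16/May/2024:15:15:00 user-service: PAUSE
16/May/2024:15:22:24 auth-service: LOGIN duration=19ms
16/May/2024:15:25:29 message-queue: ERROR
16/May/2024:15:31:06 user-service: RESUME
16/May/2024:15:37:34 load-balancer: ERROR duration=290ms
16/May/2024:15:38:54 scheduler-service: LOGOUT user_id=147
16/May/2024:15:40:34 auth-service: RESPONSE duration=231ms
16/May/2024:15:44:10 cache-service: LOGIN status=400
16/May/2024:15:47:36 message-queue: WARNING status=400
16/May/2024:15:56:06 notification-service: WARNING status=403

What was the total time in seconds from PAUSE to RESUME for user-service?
966

To calculate state duration:

1. Find PAUSE event for user-service: 16/May/2024:15:15:00
2. Find RESUME event for user-service: 16/May/2024:15:31:06
3. Calculate duration: 16/May/2024:15:31:06 - 16/May/2024:15:15:00 = 966 seconds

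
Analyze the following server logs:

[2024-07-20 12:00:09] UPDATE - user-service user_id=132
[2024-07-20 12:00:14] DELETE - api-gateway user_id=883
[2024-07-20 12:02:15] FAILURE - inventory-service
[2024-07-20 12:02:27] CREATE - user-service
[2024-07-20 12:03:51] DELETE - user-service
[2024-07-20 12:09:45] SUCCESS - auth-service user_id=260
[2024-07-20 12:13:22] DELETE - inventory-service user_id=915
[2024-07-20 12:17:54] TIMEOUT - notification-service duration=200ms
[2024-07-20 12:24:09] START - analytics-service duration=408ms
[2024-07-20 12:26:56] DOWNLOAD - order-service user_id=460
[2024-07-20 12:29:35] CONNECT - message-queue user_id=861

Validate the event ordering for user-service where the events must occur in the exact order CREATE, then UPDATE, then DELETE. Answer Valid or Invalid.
Invalid

To validate ordering:

1. Required order: CREATE → UPDATE → DELETE
2. Rule: the events must occur in the exact order CREATE, then UPDATE, then DELETE
3. Check actual order of events for user-service
4. Result: Invalid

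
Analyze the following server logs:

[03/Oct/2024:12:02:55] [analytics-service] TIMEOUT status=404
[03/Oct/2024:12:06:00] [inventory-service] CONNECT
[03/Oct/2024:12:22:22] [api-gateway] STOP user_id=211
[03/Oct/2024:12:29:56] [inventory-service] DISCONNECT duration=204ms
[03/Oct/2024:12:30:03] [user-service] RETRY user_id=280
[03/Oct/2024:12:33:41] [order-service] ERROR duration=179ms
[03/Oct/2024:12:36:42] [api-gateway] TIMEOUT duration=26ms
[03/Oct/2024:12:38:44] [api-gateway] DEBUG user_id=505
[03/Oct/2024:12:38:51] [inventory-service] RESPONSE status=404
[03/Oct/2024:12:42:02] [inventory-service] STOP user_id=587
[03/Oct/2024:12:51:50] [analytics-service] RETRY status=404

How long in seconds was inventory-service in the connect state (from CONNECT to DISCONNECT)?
1436

To calculate state duration:

1. Find CONNECT event for inventory-service: 03/Oct/2024:12:06:00
2. Find DISCONNECT event for inventory-service: 03/Oct/2024:12:29:56
3. Calculate duration: 03/Oct/2024:12:29:56 - 03/Oct/2024:12:06:00 = 1436 seconds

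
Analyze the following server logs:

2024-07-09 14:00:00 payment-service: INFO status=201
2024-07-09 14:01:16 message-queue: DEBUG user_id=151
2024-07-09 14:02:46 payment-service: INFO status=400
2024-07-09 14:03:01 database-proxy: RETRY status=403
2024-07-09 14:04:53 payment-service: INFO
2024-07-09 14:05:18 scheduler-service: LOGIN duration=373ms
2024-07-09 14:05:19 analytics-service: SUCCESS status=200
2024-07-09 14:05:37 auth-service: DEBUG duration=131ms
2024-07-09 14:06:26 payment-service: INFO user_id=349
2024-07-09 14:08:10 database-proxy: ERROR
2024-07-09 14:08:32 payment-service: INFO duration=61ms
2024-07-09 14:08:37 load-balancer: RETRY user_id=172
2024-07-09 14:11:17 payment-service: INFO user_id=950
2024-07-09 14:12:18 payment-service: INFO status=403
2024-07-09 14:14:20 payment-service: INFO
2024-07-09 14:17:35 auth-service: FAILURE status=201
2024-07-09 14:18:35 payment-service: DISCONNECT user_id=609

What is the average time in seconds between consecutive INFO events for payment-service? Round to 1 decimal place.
122.9

To calculate average interval:

1. Find all INFO events for payment-service in order
2. Calculate time gaps between consecutive events
3. Compute mean of gaps: 860 / 7 = 122.9 seconds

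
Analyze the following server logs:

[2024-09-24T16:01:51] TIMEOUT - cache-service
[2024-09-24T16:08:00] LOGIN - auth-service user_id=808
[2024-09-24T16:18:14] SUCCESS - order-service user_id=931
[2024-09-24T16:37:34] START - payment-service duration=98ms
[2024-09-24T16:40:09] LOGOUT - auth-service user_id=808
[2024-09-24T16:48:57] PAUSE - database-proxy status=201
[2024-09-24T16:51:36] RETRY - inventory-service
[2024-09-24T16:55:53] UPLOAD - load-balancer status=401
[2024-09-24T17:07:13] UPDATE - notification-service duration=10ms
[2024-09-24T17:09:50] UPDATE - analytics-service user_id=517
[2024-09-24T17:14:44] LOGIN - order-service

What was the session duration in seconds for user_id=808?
1929

To calculate session duration:

1. Find LOGIN event for user_id=808: 2024-09-24T16:08:00
2. Find LOGOUT event for user_id=808: 2024-09-24T16:40:09
3. Session duration: 2024-09-24T16:40:09 - 2024-09-24T16:08:00 = 1929 seconds (32 minutes)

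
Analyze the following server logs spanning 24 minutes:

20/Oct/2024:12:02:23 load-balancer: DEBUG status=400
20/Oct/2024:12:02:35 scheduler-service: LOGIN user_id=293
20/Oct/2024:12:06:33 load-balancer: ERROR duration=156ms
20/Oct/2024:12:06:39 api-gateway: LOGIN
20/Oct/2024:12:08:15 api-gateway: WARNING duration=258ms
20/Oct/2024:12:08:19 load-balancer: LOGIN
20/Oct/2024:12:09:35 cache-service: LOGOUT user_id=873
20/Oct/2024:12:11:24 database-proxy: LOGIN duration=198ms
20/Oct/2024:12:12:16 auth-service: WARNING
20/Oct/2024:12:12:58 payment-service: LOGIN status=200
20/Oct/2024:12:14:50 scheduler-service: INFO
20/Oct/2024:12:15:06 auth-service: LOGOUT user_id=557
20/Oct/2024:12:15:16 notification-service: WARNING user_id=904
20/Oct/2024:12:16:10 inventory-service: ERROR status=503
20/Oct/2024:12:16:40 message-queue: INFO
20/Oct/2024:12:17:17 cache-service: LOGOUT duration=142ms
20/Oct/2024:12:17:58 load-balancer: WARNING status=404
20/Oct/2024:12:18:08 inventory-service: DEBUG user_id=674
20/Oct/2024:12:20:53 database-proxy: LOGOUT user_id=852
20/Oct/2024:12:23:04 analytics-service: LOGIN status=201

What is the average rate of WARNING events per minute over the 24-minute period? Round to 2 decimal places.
0.17

To calculate the rate:

1. Count total WARNING events: 4
2. Total time period: 24 minutes
3. Rate = 4 / 24 = 0.17 events per minute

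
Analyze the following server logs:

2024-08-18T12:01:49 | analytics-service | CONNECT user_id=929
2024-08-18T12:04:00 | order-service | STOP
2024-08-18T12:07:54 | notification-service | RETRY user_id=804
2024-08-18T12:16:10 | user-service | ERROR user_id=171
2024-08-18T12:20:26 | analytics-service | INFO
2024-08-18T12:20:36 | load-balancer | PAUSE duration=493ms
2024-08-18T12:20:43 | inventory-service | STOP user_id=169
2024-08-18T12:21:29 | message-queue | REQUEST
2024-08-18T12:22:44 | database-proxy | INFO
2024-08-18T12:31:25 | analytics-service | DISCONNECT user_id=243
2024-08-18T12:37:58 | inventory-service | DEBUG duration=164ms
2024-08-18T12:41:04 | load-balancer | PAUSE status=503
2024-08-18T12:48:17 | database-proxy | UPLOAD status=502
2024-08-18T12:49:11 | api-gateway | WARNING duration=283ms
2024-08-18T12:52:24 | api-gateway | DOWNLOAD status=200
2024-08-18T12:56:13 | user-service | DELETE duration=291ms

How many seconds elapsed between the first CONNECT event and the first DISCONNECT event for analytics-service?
1776

To find the time between events:

1. Locate the first CONNECT event for analytics-service: 2024-08-18T12:01:49
2. Locate the first DISCONNECT event for analytics-service: 2024-08-18T12:31:25
3. Calculate the difference: 2024-08-18T12:31:25 - 2024-08-18T12:01:49 = 1776 seconds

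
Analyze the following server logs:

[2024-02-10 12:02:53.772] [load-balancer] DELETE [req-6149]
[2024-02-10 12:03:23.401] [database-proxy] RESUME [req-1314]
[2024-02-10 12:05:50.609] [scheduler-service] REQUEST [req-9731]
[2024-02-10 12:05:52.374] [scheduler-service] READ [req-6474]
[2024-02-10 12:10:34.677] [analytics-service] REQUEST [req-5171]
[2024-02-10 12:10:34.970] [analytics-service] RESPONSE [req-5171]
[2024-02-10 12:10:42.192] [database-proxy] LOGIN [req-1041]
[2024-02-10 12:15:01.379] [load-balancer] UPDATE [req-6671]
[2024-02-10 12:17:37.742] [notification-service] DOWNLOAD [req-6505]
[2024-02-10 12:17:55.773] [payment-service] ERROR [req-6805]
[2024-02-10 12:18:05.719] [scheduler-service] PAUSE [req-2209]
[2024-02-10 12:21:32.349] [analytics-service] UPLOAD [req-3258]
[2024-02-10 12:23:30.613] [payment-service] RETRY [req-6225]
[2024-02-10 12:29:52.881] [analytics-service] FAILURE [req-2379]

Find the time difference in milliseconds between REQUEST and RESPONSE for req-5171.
293

To calculate latency:

1. Find REQUEST with id req-5171: 2024-02-10 12:10:34.677
2. Find RESPONSE with id req-5171: 2024-02-10 12:10:34.970
3. Latency: 2024-02-10 12:10:34.970 - 2024-02-10 12:10:34.677 = 293ms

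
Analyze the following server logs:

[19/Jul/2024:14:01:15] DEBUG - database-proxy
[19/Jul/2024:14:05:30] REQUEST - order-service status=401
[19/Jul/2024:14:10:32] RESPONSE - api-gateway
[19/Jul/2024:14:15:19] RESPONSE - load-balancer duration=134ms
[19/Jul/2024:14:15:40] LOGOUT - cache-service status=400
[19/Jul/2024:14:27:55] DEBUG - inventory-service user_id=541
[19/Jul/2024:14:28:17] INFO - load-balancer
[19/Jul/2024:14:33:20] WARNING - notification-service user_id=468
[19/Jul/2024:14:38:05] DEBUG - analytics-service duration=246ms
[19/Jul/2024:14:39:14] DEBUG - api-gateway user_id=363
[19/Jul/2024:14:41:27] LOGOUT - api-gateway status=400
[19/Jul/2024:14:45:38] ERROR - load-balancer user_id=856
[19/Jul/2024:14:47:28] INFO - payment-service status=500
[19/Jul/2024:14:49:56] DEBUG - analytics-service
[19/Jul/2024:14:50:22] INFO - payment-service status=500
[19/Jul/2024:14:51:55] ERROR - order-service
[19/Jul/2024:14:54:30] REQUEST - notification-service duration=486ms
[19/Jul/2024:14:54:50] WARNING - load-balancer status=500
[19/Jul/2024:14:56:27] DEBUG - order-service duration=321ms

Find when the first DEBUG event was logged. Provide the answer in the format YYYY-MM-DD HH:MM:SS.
2024-07-19 14:01:15

To find the first event:

1. Filter for all DEBUG events
2. Sort by timestamp
3. Select the first one
4. Timestamp: 2024-07-19 14:01:15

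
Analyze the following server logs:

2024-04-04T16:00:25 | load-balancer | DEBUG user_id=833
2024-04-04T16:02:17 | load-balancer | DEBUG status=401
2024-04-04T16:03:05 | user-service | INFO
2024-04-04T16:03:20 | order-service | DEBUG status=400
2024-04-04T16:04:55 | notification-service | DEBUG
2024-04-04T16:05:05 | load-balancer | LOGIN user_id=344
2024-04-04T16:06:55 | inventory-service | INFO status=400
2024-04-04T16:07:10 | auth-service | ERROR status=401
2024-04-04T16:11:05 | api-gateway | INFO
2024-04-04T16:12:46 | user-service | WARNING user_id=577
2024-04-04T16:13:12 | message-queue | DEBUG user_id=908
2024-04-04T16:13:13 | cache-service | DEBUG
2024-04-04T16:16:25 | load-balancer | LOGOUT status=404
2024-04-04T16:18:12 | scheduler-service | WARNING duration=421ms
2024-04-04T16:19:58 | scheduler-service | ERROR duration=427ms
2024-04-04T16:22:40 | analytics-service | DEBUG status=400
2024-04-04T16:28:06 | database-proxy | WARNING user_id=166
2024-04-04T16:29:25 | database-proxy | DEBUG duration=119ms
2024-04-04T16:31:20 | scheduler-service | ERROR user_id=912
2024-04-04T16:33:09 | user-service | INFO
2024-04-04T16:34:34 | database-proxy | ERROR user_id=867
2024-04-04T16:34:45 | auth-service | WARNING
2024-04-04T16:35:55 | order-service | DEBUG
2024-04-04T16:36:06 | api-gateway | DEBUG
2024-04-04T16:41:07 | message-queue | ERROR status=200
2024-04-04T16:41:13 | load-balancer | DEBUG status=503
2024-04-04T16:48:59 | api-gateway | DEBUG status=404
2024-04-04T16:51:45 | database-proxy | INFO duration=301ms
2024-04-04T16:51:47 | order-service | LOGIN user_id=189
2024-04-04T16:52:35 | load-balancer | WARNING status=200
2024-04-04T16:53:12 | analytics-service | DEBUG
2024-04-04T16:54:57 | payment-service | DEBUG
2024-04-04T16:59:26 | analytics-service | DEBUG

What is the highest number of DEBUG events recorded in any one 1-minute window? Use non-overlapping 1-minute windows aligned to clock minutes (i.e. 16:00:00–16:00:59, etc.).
2

To find the burst window:

1. Divide the log period into non-overlapping 1-minute windows starting at 16:00
2. Count DEBUG events in each window
3. Find the window with maximum count
4. Maximum events in a window: 2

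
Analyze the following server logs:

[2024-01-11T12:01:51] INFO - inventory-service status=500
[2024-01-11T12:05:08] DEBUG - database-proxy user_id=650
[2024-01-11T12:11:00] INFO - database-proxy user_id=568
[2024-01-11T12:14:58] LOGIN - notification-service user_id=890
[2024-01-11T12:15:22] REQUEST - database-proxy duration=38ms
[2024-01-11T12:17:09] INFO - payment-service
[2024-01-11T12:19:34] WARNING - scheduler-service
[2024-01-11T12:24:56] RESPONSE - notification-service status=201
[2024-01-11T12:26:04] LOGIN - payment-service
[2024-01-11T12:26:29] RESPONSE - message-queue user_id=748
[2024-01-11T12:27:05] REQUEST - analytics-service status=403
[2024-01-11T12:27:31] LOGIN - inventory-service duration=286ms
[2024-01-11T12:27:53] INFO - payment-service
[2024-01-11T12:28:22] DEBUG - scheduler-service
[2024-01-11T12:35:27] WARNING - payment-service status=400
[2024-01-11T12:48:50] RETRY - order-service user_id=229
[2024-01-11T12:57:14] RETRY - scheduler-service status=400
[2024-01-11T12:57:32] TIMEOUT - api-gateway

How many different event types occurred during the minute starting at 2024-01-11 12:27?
3

To count unique event types:

1. Filter events in the minute starting at 2024-01-11 12:27
2. Extract event types from matching entries
3. Count unique types: 3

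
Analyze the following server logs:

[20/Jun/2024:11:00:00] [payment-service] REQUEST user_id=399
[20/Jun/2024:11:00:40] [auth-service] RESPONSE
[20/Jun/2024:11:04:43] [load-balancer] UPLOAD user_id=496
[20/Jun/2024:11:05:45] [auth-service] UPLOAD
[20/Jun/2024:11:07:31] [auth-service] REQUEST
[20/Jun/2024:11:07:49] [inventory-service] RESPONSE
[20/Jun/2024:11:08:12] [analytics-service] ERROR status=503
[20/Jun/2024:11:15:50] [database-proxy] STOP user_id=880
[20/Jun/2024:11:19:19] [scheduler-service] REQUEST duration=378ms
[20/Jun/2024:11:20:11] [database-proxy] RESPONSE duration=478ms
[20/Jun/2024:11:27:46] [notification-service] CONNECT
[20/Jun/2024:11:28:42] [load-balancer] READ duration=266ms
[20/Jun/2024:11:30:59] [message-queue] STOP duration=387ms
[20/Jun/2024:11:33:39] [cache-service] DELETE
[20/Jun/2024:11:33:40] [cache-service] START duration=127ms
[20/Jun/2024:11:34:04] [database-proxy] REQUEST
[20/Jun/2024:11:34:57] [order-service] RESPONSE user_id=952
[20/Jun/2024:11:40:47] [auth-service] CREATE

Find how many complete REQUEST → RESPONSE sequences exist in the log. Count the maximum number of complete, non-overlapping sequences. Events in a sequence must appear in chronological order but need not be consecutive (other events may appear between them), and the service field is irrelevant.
4

To count sequences:

1. Look for pattern: REQUEST → RESPONSE
2. Greedily scan the log in chronological order, matching each sequence element in turn (ignoring service)
3. Each time the full pattern completes, increment the count and restart matching from the next event
4. Complete non-overlapping sequences found: 4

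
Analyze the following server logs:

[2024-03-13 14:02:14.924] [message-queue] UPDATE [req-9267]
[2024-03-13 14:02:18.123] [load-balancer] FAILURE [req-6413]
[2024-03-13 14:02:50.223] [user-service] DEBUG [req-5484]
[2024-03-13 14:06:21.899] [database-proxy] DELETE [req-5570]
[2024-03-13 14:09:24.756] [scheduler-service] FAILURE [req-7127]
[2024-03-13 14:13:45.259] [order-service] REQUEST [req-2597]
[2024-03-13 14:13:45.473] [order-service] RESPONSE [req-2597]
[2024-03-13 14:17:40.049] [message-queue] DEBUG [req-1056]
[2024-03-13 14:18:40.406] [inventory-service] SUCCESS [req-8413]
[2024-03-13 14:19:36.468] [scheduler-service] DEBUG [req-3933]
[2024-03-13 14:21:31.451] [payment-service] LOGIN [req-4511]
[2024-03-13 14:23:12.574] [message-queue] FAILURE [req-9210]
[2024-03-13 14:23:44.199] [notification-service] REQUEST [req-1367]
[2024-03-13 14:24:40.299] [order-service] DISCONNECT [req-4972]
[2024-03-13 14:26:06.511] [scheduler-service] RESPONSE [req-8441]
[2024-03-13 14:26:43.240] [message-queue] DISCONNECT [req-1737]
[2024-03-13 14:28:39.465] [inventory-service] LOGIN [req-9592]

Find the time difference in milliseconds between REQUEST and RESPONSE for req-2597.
214

To calculate latency:

1. Find REQUEST with id req-2597: 2024-03-13 14:13:45.259
2. Find RESPONSE with id req-2597: 2024-03-13 14:13:45.473
3. Latency: 2024-03-13 14:13:45.473 - 2024-03-13 14:13:45.259 = 214ms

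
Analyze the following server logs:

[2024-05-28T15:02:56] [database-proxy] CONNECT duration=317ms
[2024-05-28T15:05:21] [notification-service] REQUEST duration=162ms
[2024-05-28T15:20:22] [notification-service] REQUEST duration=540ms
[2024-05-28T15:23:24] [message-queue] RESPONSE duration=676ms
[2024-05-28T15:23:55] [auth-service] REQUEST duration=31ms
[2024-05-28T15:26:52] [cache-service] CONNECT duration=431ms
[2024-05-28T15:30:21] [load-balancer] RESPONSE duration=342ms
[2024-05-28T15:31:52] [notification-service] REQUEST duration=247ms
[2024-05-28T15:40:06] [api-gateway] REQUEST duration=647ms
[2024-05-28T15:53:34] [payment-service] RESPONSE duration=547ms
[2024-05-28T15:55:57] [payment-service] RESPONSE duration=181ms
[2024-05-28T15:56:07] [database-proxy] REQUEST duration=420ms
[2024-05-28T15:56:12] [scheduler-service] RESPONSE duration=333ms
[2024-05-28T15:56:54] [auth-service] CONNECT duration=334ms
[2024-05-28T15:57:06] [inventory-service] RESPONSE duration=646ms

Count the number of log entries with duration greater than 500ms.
5

To count timeouts:

1. Threshold: 500ms
2. Extract duration from each log entry
3. Count entries where duration > 500
4. Timeout count: 5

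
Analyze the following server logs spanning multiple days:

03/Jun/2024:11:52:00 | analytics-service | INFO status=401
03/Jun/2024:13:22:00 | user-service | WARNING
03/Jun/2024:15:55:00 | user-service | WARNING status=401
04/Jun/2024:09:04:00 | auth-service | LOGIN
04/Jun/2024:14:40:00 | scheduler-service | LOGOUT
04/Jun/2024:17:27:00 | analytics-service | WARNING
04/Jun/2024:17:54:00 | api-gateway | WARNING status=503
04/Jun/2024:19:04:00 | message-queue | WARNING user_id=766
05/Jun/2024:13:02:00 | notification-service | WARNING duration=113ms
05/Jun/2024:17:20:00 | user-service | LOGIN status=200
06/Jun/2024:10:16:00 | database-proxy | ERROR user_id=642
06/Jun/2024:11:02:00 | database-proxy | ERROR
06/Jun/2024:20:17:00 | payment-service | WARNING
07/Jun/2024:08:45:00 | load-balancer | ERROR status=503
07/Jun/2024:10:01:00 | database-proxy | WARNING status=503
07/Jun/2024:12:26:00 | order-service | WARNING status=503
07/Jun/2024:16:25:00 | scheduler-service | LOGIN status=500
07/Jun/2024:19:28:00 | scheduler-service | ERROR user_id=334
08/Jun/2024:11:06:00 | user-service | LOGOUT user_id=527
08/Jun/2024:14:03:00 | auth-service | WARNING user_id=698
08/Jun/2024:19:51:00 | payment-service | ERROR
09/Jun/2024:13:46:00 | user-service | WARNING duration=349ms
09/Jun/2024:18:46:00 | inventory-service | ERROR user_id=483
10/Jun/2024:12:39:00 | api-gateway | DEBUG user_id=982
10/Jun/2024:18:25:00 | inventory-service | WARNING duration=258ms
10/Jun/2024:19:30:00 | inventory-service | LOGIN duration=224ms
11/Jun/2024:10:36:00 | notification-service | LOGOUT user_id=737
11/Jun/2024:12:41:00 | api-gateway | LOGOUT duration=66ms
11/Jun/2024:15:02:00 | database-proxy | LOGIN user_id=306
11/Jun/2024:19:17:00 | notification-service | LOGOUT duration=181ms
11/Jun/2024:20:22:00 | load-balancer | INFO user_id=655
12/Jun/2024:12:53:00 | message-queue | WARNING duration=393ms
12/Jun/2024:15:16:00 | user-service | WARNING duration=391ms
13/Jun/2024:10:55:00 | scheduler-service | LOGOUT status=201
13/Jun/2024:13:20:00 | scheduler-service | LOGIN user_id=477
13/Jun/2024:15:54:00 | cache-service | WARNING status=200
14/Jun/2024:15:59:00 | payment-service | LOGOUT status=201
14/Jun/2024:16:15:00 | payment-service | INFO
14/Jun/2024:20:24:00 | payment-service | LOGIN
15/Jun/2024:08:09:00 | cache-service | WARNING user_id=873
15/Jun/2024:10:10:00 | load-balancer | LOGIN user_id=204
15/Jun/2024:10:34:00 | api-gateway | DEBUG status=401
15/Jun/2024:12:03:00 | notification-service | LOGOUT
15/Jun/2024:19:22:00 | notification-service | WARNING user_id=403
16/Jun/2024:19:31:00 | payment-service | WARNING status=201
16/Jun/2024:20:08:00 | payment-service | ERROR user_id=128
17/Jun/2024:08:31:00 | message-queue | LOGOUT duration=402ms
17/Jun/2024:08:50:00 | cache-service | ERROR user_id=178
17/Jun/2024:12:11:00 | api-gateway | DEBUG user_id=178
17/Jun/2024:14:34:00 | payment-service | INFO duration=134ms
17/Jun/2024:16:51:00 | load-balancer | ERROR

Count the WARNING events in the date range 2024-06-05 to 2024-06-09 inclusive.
6

To filter by date range:

1. Date range: 2024-06-05 through 2024-06-09, both dates inclusive
2. Filter for WARNING events whose date falls in this range
3. Count matching events: 6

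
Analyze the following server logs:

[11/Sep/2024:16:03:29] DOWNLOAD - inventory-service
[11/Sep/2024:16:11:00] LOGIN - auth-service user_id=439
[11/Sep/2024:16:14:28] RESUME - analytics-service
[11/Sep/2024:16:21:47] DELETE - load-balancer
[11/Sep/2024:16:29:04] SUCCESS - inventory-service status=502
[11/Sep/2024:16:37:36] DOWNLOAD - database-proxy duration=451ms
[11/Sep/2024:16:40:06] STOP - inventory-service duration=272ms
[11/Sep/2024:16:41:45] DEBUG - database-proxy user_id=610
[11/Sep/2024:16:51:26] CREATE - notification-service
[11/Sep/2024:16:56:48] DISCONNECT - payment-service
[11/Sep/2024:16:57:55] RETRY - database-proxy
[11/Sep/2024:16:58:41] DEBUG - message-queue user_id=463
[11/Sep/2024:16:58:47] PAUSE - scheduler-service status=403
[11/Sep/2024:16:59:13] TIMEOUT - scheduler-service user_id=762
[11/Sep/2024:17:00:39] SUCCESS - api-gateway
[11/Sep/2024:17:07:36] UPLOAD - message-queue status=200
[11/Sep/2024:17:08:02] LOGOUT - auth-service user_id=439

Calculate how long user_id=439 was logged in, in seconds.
3422

To calculate session duration:

1. Find LOGIN event for user_id=439: 11/Sep/2024:16:11:00
2. Find LOGOUT event for user_id=439: 11/Sep/2024:17:08:02
3. Session duration: 11/Sep/2024:17:08:02 - 11/Sep/2024:16:11:00 = 3422 seconds (57 minutes)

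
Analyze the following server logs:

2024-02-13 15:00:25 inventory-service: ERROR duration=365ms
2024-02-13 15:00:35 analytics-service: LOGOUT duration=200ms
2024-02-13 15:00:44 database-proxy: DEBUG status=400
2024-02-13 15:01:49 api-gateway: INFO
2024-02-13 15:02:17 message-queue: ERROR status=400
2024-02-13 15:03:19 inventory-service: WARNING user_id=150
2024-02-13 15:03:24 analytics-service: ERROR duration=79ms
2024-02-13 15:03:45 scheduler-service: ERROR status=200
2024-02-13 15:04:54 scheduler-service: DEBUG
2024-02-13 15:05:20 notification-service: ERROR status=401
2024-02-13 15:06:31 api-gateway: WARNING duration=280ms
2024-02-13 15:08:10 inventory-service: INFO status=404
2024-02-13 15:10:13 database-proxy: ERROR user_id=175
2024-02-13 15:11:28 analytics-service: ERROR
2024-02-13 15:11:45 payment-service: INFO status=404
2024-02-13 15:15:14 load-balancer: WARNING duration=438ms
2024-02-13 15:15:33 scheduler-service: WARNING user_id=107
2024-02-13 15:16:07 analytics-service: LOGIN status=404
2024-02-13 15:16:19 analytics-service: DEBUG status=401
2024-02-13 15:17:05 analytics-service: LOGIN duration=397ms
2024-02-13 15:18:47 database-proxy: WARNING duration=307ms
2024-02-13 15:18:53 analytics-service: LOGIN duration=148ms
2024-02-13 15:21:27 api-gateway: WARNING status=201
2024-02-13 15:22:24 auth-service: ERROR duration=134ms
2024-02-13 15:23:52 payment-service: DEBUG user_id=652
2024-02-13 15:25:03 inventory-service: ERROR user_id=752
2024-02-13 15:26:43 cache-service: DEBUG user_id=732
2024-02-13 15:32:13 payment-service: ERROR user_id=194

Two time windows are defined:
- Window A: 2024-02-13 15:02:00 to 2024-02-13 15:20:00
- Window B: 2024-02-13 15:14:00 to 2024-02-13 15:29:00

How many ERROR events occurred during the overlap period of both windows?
0

To find overlap events:

1. Window A: 2024-02-13 15:02:00 to 2024-02-13 15:20:00
2. Window B: 2024-02-13 15:14:00 to 2024-02-13 15:29:00
3. Overlap period: 2024-02-13 15:14:00 to 2024-02-13 15:20:00
4. Count ERROR events in overlap: 0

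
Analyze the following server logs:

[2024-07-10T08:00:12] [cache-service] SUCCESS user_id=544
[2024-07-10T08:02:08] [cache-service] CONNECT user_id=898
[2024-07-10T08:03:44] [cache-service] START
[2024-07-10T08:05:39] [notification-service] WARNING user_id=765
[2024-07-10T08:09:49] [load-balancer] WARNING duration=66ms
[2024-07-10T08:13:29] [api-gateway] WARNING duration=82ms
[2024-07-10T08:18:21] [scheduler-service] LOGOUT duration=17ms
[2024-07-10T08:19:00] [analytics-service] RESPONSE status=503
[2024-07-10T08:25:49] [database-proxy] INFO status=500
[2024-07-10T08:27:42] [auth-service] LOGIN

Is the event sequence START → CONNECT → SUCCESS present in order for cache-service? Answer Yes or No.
No

To verify sequence order:

1. Find all events in sequence START → CONNECT → SUCCESS for cache-service
2. Extract their timestamps
3. Check if timestamps are in ascending order
4. Result: No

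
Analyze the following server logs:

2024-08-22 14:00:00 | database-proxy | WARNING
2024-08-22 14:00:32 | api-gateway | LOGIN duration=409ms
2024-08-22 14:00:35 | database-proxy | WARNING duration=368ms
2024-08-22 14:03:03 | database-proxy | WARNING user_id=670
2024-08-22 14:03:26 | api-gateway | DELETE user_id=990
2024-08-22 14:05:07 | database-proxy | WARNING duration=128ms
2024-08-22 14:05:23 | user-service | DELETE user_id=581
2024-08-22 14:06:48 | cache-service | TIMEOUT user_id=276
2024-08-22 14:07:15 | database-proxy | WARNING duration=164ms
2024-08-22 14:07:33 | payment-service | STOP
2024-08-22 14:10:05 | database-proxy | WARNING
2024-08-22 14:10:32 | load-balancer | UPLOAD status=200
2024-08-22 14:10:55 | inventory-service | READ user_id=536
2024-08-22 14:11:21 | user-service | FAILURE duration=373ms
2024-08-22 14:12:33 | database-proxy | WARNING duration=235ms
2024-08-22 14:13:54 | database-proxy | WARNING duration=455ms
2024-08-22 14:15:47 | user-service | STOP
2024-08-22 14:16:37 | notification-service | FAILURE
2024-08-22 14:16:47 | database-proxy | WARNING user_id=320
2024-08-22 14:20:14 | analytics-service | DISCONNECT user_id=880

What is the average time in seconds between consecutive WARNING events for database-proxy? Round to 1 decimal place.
125.9

To calculate average interval:

1. Find all WARNING events for database-proxy in order
2. Calculate time gaps between consecutive events
3. Compute mean of gaps: 1007 / 8 = 125.9 seconds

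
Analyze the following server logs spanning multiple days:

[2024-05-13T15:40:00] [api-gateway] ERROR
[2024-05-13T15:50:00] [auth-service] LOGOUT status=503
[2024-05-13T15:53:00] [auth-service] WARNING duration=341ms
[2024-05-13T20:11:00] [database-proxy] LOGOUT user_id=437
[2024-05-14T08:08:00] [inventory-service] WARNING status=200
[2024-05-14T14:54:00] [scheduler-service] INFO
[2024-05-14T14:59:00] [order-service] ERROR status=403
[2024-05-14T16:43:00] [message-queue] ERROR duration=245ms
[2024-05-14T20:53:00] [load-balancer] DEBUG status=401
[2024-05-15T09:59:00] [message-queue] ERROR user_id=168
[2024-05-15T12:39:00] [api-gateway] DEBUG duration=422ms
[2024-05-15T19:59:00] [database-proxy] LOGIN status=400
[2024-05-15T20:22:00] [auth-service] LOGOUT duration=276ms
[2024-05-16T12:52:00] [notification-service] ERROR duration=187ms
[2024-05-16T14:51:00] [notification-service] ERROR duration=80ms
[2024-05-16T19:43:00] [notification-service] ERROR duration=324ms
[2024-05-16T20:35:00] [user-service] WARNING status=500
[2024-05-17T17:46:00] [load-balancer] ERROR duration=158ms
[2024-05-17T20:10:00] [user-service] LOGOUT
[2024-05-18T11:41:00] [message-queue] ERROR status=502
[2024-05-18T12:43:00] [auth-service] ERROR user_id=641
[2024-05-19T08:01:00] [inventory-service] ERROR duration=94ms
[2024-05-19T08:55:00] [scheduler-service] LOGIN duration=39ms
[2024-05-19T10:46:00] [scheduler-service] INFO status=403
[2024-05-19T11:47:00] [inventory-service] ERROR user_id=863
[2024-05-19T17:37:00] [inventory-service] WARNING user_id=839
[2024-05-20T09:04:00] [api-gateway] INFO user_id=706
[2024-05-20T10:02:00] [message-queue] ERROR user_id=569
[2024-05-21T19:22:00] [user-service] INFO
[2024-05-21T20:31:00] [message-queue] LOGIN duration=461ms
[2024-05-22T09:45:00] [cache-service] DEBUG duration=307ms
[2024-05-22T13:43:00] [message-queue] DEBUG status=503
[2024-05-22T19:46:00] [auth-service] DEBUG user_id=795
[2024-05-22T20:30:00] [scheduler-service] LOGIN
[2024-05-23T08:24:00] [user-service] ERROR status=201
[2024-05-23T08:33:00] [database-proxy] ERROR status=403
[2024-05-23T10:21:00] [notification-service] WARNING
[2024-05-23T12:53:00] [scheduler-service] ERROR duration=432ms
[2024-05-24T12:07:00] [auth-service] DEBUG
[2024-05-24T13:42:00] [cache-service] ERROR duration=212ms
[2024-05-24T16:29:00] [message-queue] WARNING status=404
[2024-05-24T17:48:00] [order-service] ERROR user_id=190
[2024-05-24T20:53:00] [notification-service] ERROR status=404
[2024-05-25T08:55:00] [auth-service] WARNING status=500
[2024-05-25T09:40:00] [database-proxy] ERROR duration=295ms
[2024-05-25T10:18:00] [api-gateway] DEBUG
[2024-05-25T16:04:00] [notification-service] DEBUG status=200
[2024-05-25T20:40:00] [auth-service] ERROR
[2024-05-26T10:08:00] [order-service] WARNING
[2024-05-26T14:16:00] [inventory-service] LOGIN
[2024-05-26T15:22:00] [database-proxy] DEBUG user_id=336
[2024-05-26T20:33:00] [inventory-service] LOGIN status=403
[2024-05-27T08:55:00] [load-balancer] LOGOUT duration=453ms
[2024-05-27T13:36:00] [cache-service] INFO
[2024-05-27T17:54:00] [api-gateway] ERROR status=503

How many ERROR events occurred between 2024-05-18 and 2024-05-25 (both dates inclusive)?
13

To filter by date range:

1. Date range: 2024-05-18 through 2024-05-25, both dates inclusive
2. Filter for ERROR events whose date falls in this range
3. Count matching events: 13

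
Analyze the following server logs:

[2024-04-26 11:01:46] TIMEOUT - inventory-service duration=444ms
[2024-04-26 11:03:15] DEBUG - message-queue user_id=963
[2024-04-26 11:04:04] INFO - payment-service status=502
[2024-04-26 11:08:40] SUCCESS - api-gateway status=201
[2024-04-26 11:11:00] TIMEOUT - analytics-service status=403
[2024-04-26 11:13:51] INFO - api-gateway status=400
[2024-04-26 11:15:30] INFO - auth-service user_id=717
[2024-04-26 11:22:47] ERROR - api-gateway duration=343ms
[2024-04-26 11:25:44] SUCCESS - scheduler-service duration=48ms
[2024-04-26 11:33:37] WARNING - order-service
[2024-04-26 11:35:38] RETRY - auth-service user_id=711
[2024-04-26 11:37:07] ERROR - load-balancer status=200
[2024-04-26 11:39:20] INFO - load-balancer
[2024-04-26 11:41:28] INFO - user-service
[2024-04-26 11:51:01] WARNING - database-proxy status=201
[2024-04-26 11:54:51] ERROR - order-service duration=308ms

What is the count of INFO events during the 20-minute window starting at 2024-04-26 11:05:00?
2

To count events in the time window:

1. Window boundaries: 2024-04-26 11:05:00 to 2024-04-26 11:25:00
2. Filter for INFO events within this window
3. Count matching events: 2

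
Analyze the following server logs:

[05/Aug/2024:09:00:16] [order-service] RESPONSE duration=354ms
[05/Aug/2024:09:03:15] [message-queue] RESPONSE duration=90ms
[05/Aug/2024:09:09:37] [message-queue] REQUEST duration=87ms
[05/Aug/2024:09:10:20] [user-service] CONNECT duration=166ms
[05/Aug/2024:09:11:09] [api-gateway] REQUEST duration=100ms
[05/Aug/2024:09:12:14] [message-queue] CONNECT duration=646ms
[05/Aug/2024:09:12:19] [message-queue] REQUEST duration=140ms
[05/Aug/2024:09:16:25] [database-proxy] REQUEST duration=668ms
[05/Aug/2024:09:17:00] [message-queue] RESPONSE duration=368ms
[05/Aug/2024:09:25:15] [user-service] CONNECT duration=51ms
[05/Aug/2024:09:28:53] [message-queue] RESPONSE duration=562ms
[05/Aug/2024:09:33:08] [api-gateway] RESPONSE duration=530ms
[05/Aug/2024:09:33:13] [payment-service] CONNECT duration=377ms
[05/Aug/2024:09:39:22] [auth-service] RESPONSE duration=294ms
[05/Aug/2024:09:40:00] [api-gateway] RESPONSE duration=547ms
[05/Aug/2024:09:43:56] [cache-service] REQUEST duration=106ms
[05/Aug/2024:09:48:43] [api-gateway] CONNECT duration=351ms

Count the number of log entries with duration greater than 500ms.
5

To count timeouts:

1. Threshold: 500ms
2. Extract duration from each log entry
3. Count entries where duration > 500
4. Timeout count: 5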